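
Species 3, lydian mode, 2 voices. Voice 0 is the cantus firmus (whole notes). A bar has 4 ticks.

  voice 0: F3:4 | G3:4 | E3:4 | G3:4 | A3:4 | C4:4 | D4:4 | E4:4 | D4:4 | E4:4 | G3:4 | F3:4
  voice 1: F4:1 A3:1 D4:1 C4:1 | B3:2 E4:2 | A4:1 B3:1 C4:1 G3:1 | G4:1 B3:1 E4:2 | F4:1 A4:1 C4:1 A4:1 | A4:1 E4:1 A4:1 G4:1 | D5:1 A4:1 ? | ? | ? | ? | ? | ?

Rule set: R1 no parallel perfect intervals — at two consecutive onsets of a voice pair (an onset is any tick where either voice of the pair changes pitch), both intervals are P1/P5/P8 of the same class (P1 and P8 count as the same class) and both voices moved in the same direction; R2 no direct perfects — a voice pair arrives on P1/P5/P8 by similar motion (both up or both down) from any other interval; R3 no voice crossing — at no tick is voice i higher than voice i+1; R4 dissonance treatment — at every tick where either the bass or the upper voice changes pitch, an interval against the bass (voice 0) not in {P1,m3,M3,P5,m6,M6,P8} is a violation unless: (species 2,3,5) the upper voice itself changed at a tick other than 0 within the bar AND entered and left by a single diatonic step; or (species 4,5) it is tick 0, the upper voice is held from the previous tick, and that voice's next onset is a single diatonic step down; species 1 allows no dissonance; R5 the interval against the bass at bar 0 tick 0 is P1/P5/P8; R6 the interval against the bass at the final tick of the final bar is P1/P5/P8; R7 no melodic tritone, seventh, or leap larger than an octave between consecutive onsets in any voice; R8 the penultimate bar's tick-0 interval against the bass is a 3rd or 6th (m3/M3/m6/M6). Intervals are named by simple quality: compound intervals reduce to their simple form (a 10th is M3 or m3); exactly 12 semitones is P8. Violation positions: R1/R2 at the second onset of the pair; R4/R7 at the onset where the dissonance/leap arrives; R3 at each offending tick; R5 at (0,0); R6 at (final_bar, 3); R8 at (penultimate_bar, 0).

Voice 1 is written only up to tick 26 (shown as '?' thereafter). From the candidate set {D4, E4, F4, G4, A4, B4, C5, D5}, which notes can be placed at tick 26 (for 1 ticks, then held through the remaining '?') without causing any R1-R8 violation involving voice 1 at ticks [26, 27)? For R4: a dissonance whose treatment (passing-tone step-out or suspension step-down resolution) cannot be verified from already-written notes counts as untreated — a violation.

D4: legal
E4: violates R4
F4: legal
G4: violates R4
A4: legal
B4: legal
C5: violates R4
D5: legal

{A4, B4, D4, D5, F4}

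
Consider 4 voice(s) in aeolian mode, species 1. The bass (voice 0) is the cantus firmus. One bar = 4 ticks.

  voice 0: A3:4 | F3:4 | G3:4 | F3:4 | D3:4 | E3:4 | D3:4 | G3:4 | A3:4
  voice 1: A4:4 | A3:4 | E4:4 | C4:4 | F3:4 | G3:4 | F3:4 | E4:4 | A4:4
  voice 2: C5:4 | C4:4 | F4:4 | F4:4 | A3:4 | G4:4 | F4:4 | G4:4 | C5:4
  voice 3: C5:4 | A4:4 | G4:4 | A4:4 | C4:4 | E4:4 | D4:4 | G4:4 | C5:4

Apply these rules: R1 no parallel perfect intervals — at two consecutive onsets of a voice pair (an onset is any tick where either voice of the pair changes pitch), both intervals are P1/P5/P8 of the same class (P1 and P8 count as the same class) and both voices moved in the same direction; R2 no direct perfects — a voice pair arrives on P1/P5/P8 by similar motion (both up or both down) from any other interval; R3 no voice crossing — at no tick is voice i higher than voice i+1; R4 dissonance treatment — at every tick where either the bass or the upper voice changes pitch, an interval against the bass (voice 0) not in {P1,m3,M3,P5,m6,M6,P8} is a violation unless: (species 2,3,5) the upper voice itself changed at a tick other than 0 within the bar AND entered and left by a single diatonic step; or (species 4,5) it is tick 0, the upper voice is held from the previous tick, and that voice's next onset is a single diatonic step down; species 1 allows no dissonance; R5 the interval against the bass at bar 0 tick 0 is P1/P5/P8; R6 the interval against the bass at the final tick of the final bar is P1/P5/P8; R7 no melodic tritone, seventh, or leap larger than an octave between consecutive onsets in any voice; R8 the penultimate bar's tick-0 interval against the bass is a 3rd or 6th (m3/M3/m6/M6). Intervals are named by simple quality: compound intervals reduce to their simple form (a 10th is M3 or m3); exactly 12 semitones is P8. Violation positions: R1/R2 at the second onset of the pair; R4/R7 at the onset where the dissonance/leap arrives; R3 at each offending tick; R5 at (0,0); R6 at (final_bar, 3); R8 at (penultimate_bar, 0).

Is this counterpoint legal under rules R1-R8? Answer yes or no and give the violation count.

bar 0: v0=A3 v1=A4 v2=C5 v3=C5 (m3)
bar 1: v0=F3 v1=A3 v2=C4 v3=A4 (M3)
bar 2: v0=G3 v1=E4 v2=F4 v3=G4 (P8)
bar 3: v0=F3 v1=C4 v2=F4 v3=A4 (M3)
bar 4: v0=D3 v1=F3 v2=A3 v3=C4 (m7)
bar 5: v0=E3 v1=G3 v2=G4 v3=E4 (P8)
bar 6: v0=D3 v1=F3 v2=F4 v3=D4 (P8)
bar 7: v0=G3 v1=E4 v2=G4 v3=G4 (P8)
bar 8: v0=A3 v1=A4 v2=C5 v3=C5 (m3)
  R5 @ bar0.0: opens on m3
  R5 @ bar0.0: opens on m3
  R2 @ bar1.0: A3/C5 m3 -> F3/C4 P5 similar
  R2 @ bar1.0: A4/C5 m3 -> A3/A4 P8 similar
  R4 @ bar2.0: G3/F4 m7 untreated
  R2 @ bar3.0: G3/E4 M6 -> F3/C4 P5 similar
  R2 @ bar4.0: F3/F4 P8 -> D3/A3 P5 similar
  R2 @ bar4.0: C4/A4 M6 -> F3/C4 P5 similar
  R4 @ bar4.0: D3/C4 m7 untreated
  R2 @ bar5.0: D3/C4 m7 -> E3/E4 P8 similar
  R2 @ bar5.0: F3/A3 M3 -> G3/G4 P8 similar
  R3 @ bar5.0: G4 above E4
  R7 @ bar5.0: A3->G4 leap 10st
  R3 @ bar5.1: G4 above E4
  R3 @ bar5.2: G4 above E4
  R3 @ bar5.3: G4 above E4
  R1 @ bar6.0: E3/E4 P8 -> D3/D4 P8 similar
  R1 @ bar6.0: G3/G4 P8 -> F3/F4 P8 similar
  R3 @ bar6.0: F4 above D4
  R3 @ bar6.1: F4 above D4
  R3 @ bar6.2: F4 above D4
  R3 @ bar6.3: F4 above D4
  R1 @ bar7.0: D3/D4 P8 -> G3/G4 P8 similar
  R2 @ bar7.0: D3/F4 m3 -> G3/G4 P8 similar
  R2 @ bar7.0: F4/D4 m3 -> G4/G4 P1 similar
  R7 @ bar7.0: F3->E4 leap 11st
  R8 @ bar7.0: penult P8 not 3rd/6th
  R8 @ bar7.0: penult P8 not 3rd/6th
  R1 @ bar8.0: G4/G4 P1 -> C5/C5 P1 similar
  R2 @ bar8.0: G3/E4 M6 -> A3/A4 P8 similar
  R6 @ bar8.3: closes on m3
  R6 @ bar8.3: closes on m3

No (32 violations)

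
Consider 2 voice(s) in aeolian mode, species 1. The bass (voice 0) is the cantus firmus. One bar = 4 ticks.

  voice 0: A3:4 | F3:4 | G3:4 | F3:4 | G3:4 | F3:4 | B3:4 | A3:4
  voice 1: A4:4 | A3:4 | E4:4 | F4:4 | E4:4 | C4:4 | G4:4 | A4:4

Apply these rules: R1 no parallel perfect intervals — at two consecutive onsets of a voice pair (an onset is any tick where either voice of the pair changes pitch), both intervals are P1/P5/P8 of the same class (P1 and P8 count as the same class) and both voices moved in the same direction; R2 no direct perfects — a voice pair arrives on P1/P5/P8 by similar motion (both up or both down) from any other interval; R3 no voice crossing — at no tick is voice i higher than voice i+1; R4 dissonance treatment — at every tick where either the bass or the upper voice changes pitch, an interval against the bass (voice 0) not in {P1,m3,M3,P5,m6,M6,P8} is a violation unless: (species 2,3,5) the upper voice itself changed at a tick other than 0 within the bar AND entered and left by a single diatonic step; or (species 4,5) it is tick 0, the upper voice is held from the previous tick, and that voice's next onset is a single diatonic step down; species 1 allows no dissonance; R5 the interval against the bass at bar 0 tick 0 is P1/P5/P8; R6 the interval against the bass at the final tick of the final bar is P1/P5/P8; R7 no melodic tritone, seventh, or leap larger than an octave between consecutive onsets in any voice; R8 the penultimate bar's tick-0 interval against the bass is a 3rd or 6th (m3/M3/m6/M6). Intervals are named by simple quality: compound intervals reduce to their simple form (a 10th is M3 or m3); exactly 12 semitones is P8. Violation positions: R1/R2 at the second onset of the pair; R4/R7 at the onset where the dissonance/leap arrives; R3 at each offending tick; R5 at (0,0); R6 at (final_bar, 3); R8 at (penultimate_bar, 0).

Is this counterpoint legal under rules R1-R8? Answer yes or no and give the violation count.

No (2 violations)

bar 0: v0=A3 v1=A4 (P8)
bar 1: v0=F3 v1=A3 (M3)
bar 2: v0=G3 v1=E4 (M6)
bar 3: v0=F3 v1=F4 (P8)
bar 4: v0=G3 v1=E4 (M6)
bar 5: v0=F3 v1=C4 (P5)
bar 6: v0=B3 v1=G4 (m6)
bar 7: v0=A3 v1=A4 (P8)
  R2 @ bar5.0: G3/E4 M6 -> F3/C4 P5 similar
  R7 @ bar6.0: F3->B3 leap 6st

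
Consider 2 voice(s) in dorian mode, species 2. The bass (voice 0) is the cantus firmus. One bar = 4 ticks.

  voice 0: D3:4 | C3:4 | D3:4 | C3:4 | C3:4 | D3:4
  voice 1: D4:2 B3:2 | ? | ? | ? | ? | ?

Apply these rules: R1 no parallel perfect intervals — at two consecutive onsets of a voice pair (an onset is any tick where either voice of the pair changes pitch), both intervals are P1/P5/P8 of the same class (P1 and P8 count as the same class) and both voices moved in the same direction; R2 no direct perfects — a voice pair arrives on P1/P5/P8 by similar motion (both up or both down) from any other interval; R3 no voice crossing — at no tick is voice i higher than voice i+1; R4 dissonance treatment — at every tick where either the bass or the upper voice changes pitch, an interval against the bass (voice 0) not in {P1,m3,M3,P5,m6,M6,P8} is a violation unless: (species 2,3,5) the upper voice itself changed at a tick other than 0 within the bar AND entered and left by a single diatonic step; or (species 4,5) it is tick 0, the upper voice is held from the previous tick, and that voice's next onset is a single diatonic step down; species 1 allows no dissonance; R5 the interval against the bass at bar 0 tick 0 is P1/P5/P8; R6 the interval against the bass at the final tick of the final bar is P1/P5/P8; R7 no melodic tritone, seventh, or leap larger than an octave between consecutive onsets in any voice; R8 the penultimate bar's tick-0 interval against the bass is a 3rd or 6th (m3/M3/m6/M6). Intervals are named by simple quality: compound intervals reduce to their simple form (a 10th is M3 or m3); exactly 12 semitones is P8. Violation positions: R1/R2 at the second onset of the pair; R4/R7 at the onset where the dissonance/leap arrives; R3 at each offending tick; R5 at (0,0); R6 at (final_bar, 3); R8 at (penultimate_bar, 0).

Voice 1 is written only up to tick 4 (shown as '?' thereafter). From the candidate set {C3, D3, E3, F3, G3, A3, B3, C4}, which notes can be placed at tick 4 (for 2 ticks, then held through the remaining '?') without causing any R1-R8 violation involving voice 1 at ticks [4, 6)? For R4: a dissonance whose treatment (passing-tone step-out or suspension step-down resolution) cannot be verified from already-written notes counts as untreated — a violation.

{A3, C4, E3}

C3: violates R2,R7
D3: violates R4
E3: legal
F3: violates R4,R7
G3: violates R2
A3: legal
B3: violates R4
C4: legal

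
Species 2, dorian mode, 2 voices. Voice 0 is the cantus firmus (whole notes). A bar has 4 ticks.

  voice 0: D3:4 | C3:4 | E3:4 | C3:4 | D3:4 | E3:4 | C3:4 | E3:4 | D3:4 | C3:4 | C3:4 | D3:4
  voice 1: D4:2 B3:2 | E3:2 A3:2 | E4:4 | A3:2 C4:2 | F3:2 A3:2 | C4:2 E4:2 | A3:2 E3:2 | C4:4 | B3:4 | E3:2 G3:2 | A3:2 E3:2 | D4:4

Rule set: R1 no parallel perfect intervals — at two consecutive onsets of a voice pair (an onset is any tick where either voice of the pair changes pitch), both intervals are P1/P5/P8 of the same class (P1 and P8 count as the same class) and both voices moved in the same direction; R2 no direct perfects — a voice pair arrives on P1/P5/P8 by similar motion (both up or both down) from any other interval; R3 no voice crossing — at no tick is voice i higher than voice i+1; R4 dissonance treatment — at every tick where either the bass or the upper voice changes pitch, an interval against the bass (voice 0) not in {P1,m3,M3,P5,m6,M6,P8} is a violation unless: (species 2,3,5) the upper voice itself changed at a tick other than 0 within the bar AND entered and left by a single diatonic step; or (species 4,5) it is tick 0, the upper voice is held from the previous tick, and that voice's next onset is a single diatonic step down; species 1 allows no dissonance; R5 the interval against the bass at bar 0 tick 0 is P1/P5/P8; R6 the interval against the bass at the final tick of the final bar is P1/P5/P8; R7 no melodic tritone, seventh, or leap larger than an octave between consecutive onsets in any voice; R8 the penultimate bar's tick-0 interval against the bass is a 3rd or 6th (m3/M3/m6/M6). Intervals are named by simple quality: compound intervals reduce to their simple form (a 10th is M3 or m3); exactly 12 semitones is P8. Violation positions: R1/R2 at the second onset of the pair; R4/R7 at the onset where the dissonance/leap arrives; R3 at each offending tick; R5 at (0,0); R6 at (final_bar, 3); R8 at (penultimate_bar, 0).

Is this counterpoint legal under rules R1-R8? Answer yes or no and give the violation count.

No (3 violations)

bar 0: v0=D3 v1=D4 (P8)
bar 1: v0=C3 v1=E3 (M3)
bar 2: v0=E3 v1=E4 (P8)
bar 3: v0=C3 v1=A3 (M6)
bar 4: v0=D3 v1=F3 (m3)
bar 5: v0=E3 v1=C4 (m6)
bar 6: v0=C3 v1=A3 (M6)
bar 7: v0=E3 v1=C4 (m6)
bar 8: v0=D3 v1=B3 (M6)
bar 9: v0=C3 v1=E3 (M3)
bar 10: v0=C3 v1=A3 (M6)
bar 11: v0=D3 v1=D4 (P8)
  R2 @ bar2.0: C3/A3 M6 -> E3/E4 P8 similar
  R2 @ bar11.0: C3/E3 M3 -> D3/D4 P8 similar
  R7 @ bar11.0: E3->D4 leap 10st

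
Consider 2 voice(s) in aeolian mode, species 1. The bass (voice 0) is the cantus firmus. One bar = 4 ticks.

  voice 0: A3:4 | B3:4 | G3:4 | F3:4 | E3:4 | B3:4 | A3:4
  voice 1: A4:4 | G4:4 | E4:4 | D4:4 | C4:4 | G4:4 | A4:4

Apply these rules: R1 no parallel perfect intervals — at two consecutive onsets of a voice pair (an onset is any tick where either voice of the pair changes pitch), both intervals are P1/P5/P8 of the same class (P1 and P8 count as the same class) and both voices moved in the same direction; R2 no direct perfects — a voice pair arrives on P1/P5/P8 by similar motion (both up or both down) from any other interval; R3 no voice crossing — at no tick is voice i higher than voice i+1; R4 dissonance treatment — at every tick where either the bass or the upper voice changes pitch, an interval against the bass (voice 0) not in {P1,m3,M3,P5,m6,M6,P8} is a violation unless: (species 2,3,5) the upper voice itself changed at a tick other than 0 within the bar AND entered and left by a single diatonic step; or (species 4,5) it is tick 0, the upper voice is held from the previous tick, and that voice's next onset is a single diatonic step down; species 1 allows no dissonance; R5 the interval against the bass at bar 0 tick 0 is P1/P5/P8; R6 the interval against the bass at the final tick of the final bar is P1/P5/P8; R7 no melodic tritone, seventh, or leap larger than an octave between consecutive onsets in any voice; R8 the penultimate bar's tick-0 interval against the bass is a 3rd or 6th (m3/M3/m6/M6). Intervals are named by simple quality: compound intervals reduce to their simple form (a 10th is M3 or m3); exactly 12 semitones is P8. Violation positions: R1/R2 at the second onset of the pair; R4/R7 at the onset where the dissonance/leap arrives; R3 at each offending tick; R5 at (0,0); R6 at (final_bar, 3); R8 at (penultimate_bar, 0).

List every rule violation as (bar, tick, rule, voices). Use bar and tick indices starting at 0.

bar 0: v0=A3 v1=A4 downbeat P8
bar 1: v0=B3 v1=G4 downbeat m6
bar 2: v0=G3 v1=E4 downbeat M6
bar 3: v0=F3 v1=D4 downbeat M6
bar 4: v0=E3 v1=C4 downbeat m6
bar 5: v0=B3 v1=G4 downbeat m6
bar 6: v0=A3 v1=A4 downbeat P8

No violations across 7 bars (A3..A3 vs A4..A4).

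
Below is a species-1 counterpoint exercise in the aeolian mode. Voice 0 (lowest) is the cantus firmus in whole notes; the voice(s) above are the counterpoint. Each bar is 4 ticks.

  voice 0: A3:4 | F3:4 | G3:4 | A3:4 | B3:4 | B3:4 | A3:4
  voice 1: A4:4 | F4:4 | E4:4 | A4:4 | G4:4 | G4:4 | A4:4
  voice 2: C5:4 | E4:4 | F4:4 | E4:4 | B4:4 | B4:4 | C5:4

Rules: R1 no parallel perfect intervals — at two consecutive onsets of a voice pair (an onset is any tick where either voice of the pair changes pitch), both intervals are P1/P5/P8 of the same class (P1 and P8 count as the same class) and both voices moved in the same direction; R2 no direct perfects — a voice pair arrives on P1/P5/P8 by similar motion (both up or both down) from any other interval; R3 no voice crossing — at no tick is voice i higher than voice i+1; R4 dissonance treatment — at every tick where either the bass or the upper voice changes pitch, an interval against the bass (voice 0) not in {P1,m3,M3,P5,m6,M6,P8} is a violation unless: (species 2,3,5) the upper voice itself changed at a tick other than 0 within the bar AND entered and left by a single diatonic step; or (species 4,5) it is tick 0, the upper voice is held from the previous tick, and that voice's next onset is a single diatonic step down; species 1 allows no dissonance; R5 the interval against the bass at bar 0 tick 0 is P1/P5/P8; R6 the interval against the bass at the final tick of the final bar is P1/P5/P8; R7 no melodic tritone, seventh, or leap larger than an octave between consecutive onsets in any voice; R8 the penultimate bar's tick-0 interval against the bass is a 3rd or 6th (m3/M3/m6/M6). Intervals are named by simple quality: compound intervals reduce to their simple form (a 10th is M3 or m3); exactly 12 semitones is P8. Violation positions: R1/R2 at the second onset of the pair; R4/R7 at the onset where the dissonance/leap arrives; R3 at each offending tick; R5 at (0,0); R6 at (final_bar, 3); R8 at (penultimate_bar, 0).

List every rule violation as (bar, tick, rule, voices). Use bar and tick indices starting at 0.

(0, 0, R5, (0, 2))
(1, 0, R1, (0, 1))
(1, 0, R3, (1, 2))
(1, 0, R4, (0, 2))
(1, 1, R3, (1, 2))
(1, 2, R3, (1, 2))
(1, 3, R3, (1, 2))
(2, 0, R4, (0, 2))
(3, 0, R2, (0, 1))
(3, 0, R3, (1, 2))
(3, 1, R3, (1, 2))
(3, 2, R3, (1, 2))
(3, 3, R3, (1, 2))
(4, 0, R2, (0, 2))
(5, 0, R8, (0, 2))
(6, 3, R6, (0, 2))

bar 0: v0=A3 v1=A4 v2=C5 downbeat m3
bar 1: v0=F3 v1=F4 v2=E4 downbeat M7
bar 2: v0=G3 v1=E4 v2=F4 downbeat m7
bar 3: v0=A3 v1=A4 v2=E4 downbeat P5
bar 4: v0=B3 v1=G4 v2=B4 downbeat P8
bar 5: v0=B3 v1=G4 v2=B4 downbeat P8
bar 6: v0=A3 v1=A4 v2=C5 downbeat m3
  -> R5 @ bar 0 tick 0 v(0, 2): opens on m3
  -> R1 @ bar 1 tick 0 v(0, 1): A3/A4 P8 -> F3/F4 P8 similar
  -> R3 @ bar 1 tick 0 v(1, 2): F4 above E4
  -> R4 @ bar 1 tick 0 v(0, 2): F3/E4 M7 untreated
  -> R3 @ bar 1 tick 1 v(1, 2): F4 above E4
  -> R3 @ bar 1 tick 2 v(1, 2): F4 above E4
  -> R3 @ bar 1 tick 3 v(1, 2): F4 above E4
  -> R4 @ bar 2 tick 0 v(0, 2): G3/F4 m7 untreated
  -> R2 @ bar 3 tick 0 v(0, 1): G3/E4 M6 -> A3/A4 P8 similar
  -> R3 @ bar 3 tick 0 v(1, 2): A4 above E4
  -> R3 @ bar 3 tick 1 v(1, 2): A4 above E4
  -> R3 @ bar 3 tick 2 v(1, 2): A4 above E4
  -> R3 @ bar 3 tick 3 v(1, 2): A4 above E4
  -> R2 @ bar 4 tick 0 v(0, 2): A3/E4 P5 -> B3/B4 P8 similar
  -> R8 @ bar 5 tick 0 v(0, 2): penult P8 not 3rd/6th
  -> R6 @ bar 6 tick 3 v(0, 2): closes on m3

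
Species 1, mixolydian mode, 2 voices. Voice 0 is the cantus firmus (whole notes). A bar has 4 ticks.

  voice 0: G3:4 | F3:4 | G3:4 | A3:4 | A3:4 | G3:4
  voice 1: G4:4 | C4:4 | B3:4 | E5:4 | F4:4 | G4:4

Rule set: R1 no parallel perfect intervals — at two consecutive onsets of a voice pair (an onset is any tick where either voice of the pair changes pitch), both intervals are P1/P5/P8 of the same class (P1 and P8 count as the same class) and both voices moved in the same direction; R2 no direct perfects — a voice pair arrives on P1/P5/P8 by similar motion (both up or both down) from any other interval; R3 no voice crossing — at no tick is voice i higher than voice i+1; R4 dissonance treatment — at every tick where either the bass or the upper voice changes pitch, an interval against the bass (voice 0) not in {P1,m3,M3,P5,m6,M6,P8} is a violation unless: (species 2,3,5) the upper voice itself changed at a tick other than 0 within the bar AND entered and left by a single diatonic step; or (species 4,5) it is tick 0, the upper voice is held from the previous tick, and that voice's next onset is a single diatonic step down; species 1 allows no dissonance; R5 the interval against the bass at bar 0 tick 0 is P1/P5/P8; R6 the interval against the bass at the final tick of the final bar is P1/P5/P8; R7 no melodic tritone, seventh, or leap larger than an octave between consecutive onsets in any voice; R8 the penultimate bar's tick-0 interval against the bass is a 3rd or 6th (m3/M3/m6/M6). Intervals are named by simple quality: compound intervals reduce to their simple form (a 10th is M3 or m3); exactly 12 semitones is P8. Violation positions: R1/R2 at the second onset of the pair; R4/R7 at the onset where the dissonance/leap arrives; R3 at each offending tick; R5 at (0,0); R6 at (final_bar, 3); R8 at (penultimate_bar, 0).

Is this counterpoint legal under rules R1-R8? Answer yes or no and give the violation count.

No (4 violations)

bar 0: v0=G3 v1=G4 (P8)
bar 1: v0=F3 v1=C4 (P5)
bar 2: v0=G3 v1=B3 (M3)
bar 3: v0=A3 v1=E5 (P5)
bar 4: v0=A3 v1=F4 (m6)
bar 5: v0=G3 v1=G4 (P8)
  R2 @ bar1.0: G3/G4 P8 -> F3/C4 P5 similar
  R2 @ bar3.0: G3/B3 M3 -> A3/E5 P5 similar
  R7 @ bar3.0: B3->E5 leap 17st
  R7 @ bar4.0: E5->F4 leap 11st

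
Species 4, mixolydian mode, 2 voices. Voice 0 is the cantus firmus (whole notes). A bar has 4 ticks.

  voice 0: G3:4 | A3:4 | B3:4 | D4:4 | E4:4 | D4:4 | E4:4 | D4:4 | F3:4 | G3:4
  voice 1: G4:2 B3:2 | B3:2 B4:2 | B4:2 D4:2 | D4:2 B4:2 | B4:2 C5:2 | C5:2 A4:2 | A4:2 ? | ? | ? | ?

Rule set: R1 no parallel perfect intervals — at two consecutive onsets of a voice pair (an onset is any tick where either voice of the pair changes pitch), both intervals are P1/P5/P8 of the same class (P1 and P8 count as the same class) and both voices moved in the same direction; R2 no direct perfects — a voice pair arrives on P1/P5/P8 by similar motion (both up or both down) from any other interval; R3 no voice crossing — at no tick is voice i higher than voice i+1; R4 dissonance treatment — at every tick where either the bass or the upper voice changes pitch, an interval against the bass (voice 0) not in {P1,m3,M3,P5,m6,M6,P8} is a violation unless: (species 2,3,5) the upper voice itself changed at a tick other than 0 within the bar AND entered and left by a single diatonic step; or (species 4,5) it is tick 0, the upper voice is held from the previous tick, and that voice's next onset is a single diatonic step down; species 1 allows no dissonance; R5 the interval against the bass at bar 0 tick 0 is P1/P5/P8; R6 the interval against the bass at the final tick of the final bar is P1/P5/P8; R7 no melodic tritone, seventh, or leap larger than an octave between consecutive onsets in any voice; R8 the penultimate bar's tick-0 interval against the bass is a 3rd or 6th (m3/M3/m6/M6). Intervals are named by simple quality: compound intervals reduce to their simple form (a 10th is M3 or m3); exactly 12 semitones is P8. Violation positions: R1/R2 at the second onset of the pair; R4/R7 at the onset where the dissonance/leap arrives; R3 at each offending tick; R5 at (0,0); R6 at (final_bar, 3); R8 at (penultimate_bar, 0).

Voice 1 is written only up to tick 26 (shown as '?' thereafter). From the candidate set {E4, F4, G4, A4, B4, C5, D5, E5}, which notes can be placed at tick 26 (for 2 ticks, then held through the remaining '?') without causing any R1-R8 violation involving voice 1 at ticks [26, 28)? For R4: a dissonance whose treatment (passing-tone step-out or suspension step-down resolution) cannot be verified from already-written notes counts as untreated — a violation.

{A4, B4, C5, E4, E5, G4}

E4: legal
F4: violates R4
G4: legal
A4: legal
B4: legal
C5: legal
D5: violates R4
E5: legal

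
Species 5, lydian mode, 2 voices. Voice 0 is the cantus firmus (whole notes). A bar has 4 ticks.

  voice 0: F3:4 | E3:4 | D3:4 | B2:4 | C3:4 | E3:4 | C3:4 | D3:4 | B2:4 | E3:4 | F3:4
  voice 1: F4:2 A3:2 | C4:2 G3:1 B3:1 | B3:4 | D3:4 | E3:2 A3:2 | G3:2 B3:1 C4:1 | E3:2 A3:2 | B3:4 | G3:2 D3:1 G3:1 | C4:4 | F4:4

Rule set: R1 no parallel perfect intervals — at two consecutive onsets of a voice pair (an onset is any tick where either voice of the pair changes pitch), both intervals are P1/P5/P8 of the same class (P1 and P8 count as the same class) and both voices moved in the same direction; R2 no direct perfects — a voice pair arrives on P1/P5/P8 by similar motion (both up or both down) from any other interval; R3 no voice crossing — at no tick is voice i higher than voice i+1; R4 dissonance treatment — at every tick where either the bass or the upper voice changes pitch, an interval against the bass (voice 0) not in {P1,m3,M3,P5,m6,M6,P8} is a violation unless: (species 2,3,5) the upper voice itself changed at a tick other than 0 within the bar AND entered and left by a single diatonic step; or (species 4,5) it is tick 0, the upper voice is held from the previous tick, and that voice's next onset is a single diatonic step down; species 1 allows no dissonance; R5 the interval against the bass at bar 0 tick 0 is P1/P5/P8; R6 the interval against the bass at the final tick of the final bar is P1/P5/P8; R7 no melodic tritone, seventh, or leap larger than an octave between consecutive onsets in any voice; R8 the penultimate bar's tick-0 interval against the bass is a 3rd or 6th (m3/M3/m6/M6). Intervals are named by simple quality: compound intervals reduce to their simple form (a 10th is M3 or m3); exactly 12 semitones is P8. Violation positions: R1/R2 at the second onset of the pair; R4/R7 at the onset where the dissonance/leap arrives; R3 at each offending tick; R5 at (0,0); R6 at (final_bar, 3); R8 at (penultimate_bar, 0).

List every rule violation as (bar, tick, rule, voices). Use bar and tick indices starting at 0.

(10, 0, R2, (0, 1))

bar 0: v0=F3 v1=F4 downbeat P8
bar 1: v0=E3 v1=C4 downbeat m6
bar 2: v0=D3 v1=B3 downbeat M6
bar 3: v0=B2 v1=D3 downbeat m3
bar 4: v0=C3 v1=E3 downbeat M3
bar 5: v0=E3 v1=G3 downbeat m3
bar 6: v0=C3 v1=E3 downbeat M3
bar 7: v0=D3 v1=B3 downbeat M6
bar 8: v0=B2 v1=G3 downbeat m6
bar 9: v0=E3 v1=C4 downbeat m6
bar 10: v0=F3 v1=F4 downbeat P8
  -> R2 @ bar 10 tick 0 v(0, 1): E3/C4 m6 -> F3/F4 P8 similar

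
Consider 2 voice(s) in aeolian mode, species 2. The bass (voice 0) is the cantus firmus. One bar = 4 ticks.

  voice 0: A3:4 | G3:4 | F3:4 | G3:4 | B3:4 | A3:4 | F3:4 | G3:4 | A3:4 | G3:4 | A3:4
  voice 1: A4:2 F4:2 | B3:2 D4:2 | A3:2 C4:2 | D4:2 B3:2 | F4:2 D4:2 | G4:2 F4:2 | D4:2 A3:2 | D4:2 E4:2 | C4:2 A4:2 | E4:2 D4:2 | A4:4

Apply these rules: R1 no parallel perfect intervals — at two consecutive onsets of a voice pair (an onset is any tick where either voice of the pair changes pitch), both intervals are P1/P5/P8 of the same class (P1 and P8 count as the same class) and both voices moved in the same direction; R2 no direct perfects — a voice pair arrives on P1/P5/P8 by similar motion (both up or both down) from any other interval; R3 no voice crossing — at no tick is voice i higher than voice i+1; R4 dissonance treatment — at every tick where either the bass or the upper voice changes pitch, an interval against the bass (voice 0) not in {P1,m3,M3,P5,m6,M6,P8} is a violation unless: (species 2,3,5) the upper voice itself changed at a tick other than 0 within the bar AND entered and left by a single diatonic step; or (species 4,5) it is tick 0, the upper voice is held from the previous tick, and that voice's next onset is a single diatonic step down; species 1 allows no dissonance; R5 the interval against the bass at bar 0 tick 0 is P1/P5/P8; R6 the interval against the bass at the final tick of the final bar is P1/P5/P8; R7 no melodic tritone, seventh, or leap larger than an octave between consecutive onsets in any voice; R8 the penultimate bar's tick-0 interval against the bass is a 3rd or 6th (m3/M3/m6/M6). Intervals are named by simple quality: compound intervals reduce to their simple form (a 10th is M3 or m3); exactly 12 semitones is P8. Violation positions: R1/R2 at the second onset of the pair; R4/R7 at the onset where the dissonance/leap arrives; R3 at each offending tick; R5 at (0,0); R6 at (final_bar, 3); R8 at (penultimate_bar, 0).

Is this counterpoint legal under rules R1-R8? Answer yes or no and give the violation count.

No (7 violations)

bar 0: v0=A3 v1=A4 (P8)
bar 1: v0=G3 v1=B3 (M3)
bar 2: v0=F3 v1=A3 (M3)
bar 3: v0=G3 v1=D4 (P5)
bar 4: v0=B3 v1=F4 (TT)
bar 5: v0=A3 v1=G4 (m7)
bar 6: v0=F3 v1=D4 (M6)
bar 7: v0=G3 v1=D4 (P5)
bar 8: v0=A3 v1=C4 (m3)
bar 9: v0=G3 v1=E4 (M6)
bar 10: v0=A3 v1=A4 (P8)
  R7 @ bar1.0: F4->B3 leap 6st
  R1 @ bar3.0: F3/C4 P5 -> G3/D4 P5 similar
  R4 @ bar4.0: B3/F4 TT untreated
  R7 @ bar4.0: B3->F4 leap 6st
  R4 @ bar5.0: A3/G4 m7 untreated
  R2 @ bar7.0: F3/A3 M3 -> G3/D4 P5 similar
  R2 @ bar10.0: G3/D4 P5 -> A3/A4 P8 similar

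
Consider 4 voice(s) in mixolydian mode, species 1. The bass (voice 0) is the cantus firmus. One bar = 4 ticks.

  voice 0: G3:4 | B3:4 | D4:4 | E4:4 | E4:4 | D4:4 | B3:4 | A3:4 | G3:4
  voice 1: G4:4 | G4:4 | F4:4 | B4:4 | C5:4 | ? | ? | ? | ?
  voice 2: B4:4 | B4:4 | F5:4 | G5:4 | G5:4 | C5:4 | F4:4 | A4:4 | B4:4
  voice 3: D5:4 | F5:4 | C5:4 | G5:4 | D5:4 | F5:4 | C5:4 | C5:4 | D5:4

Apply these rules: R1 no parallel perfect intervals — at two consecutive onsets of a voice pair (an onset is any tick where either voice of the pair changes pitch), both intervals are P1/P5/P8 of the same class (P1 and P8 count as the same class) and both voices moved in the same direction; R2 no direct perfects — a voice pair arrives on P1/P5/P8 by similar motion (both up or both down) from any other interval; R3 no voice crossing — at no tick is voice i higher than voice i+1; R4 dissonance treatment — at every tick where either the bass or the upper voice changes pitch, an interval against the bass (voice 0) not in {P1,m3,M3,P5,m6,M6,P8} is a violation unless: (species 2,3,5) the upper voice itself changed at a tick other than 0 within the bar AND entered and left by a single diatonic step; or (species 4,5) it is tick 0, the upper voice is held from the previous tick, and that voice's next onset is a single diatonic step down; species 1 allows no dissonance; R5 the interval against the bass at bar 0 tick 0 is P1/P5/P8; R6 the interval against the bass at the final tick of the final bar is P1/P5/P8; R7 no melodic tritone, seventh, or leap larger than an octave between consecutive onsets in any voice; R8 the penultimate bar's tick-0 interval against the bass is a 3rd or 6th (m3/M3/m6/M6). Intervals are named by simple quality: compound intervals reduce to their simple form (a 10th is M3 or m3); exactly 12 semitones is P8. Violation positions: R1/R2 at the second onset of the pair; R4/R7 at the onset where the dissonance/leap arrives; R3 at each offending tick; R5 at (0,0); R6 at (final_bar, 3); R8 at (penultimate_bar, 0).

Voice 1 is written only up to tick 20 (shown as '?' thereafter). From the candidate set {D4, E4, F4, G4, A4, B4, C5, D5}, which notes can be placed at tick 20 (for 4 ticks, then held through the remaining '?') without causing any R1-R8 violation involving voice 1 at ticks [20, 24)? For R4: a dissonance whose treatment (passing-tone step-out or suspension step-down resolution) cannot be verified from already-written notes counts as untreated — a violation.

{B4}

D4: violates R2,R7
E4: violates R4
F4: violates R1
G4: violates R4
A4: violates R2
B4: legal
C5: violates R4
D5: violates R3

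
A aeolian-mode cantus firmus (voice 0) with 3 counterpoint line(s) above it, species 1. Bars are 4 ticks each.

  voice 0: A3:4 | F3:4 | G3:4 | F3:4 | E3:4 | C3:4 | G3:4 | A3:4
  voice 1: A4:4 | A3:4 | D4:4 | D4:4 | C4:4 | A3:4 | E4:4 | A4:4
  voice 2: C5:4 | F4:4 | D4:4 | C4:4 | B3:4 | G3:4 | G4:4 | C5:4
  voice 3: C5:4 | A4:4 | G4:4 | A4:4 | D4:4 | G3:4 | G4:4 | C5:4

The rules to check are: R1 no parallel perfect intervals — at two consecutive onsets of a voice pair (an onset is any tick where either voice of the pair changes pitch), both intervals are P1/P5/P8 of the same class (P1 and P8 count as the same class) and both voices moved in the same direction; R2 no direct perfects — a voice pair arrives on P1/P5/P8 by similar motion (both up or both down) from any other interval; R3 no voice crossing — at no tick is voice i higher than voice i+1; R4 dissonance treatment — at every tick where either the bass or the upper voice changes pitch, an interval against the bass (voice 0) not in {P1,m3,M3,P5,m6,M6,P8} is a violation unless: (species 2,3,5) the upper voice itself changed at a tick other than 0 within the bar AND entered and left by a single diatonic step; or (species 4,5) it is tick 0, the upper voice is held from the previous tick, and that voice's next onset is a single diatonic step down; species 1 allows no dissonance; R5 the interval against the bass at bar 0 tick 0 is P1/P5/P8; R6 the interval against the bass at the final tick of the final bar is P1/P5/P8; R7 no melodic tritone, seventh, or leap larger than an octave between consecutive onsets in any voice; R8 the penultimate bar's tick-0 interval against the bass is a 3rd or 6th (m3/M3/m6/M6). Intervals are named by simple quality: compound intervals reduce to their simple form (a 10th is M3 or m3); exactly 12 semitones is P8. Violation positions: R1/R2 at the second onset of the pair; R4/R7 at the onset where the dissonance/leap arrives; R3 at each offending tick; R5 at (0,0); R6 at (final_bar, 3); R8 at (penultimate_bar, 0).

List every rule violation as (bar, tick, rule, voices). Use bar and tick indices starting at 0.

(0, 0, R5, (0, 2))
(0, 0, R5, (0, 3))
(1, 0, R2, (0, 2))
(1, 0, R2, (1, 3))
(2, 0, R2, (0, 1))
(3, 0, R1, (0, 2))
(3, 0, R3, (1, 2))
(3, 1, R3, (1, 2))
(3, 2, R3, (1, 2))
(3, 3, R3, (1, 2))
(4, 0, R1, (0, 2))
(4, 0, R3, (1, 2))
(4, 0, R4, (0, 3))
(4, 1, R3, (1, 2))
(4, 2, R3, (1, 2))
(4, 3, R3, (1, 2))
(5, 0, R1, (0, 2))
(5, 0, R2, (0, 3))
(5, 0, R2, (2, 3))
(5, 0, R3, (1, 2))
(5, 1, R3, (1, 2))
(5, 2, R3, (1, 2))
(5, 3, R3, (1, 2))
(6, 0, R1, (2, 3))
(6, 0, R2, (0, 2))
(6, 0, R2, (0, 3))
(6, 0, R8, (0, 2))
(6, 0, R8, (0, 3))
(7, 0, R1, (2, 3))
(7, 0, R2, (0, 1))
(7, 3, R6, (0, 2))
(7, 3, R6, (0, 3))

bar 0: v0=A3 v1=A4 v2=C5 v3=C5 downbeat m3
bar 1: v0=F3 v1=A3 v2=F4 v3=A4 downbeat M3
bar 2: v0=G3 v1=D4 v2=D4 v3=G4 downbeat P8
bar 3: v0=F3 v1=D4 v2=C4 v3=A4 downbeat M3
bar 4: v0=E3 v1=C4 v2=B3 v3=D4 downbeat m7
bar 5: v0=C3 v1=A3 v2=G3 v3=G3 downbeat P5
bar 6: v0=G3 v1=E4 v2=G4 v3=G4 downbeat P8
bar 7: v0=A3 v1=A4 v2=C5 v3=C5 downbeat m3
  -> R5 @ bar 0 tick 0 v(0, 2): opens on m3
  -> R5 @ bar 0 tick 0 v(0, 3): opens on m3
  -> R2 @ bar 1 tick 0 v(0, 2): A3/C5 m3 -> F3/F4 P8 similar
  -> R2 @ bar 1 tick 0 v(1, 3): A4/C5 m3 -> A3/A4 P8 similar
  -> R2 @ bar 2 tick 0 v(0, 1): F3/A3 M3 -> G3/D4 P5 similar
  -> R1 @ bar 3 tick 0 v(0, 2): G3/D4 P5 -> F3/C4 P5 similar
  -> R3 @ bar 3 tick 0 v(1, 2): D4 above C4
  -> R3 @ bar 3 tick 1 v(1, 2): D4 above C4
  -> R3 @ bar 3 tick 2 v(1, 2): D4 above C4
  -> R3 @ bar 3 tick 3 v(1, 2): D4 above C4
  -> R1 @ bar 4 tick 0 v(0, 2): F3/C4 P5 -> E3/B3 P5 similar
  -> R3 @ bar 4 tick 0 v(1, 2): C4 above B3
  -> R4 @ bar 4 tick 0 v(0, 3): E3/D4 m7 untreated
  -> R3 @ bar 4 tick 1 v(1, 2): C4 above B3
  -> R3 @ bar 4 tick 2 v(1, 2): C4 above B3
  -> R3 @ bar 4 tick 3 v(1, 2): C4 above B3
  -> R1 @ bar 5 tick 0 v(0, 2): E3/B3 P5 -> C3/G3 P5 similar
  -> R2 @ bar 5 tick 0 v(0, 3): E3/D4 m7 -> C3/G3 P5 similar
  -> R2 @ bar 5 tick 0 v(2, 3): B3/D4 m3 -> G3/G3 P1 similar
  -> R3 @ bar 5 tick 0 v(1, 2): A3 above G3
  -> R3 @ bar 5 tick 1 v(1, 2): A3 above G3
  -> R3 @ bar 5 tick 2 v(1, 2): A3 above G3
  -> R3 @ bar 5 tick 3 v(1, 2): A3 above G3
  -> R1 @ bar 6 tick 0 v(2, 3): G3/G3 P1 -> G4/G4 P1 similar
  -> R2 @ bar 6 tick 0 v(0, 2): C3/G3 P5 -> G3/G4 P8 similar
  -> R2 @ bar 6 tick 0 v(0, 3): C3/G3 P5 -> G3/G4 P8 similar
  -> R8 @ bar 6 tick 0 v(0, 2): penult P8 not 3rd/6th
  -> R8 @ bar 6 tick 0 v(0, 3): penult P8 not 3rd/6th
  -> R1 @ bar 7 tick 0 v(2, 3): G4/G4 P1 -> C5/C5 P1 similar
  -> R2 @ bar 7 tick 0 v(0, 1): G3/E4 M6 -> A3/A4 P8 similar
  -> R6 @ bar 7 tick 3 v(0, 2): closes on m3
  -> R6 @ bar 7 tick 3 v(0, 3): closes on m3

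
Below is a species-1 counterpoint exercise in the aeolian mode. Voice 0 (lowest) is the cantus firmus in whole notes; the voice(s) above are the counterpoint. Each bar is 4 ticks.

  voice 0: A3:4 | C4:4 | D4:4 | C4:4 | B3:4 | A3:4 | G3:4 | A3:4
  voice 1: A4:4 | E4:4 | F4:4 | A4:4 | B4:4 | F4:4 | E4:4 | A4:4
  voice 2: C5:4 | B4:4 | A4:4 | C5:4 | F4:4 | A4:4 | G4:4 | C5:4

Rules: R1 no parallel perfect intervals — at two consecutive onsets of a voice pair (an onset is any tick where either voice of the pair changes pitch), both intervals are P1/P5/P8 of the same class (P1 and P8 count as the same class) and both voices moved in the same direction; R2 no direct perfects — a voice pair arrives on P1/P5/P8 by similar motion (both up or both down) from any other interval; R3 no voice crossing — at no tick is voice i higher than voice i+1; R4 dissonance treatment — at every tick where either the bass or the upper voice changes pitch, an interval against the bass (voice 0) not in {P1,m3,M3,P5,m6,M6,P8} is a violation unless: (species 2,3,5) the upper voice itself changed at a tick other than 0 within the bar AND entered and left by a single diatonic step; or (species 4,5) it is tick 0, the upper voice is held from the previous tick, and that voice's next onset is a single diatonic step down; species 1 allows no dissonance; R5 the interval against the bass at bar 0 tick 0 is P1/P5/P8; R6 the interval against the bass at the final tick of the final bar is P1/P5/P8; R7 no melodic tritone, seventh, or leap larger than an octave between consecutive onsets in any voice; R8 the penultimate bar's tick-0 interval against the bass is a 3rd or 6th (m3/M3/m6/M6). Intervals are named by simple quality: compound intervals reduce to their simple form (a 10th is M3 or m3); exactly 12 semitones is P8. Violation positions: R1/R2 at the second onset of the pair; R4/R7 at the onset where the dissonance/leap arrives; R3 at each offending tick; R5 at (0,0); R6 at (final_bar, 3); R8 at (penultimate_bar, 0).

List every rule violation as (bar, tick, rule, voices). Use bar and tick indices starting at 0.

bar 0: v0=A3 v1=A4 v2=C5 downbeat m3
bar 1: v0=C4 v1=E4 v2=B4 downbeat M7
bar 2: v0=D4 v1=F4 v2=A4 downbeat P5
bar 3: v0=C4 v1=A4 v2=C5 downbeat P8
bar 4: v0=B3 v1=B4 v2=F4 downbeat TT
bar 5: v0=A3 v1=F4 v2=A4 downbeat P8
bar 6: v0=G3 v1=E4 v2=G4 downbeat P8
bar 7: v0=A3 v1=A4 v2=C5 downbeat m3
  -> R5 @ bar 0 tick 0 v(0, 2): opens on m3
  -> R2 @ bar 1 tick 0 v(1, 2): A4/C5 m3 -> E4/B4 P5 similar
  -> R4 @ bar 1 tick 0 v(0, 2): C4/B4 M7 untreated
  -> R3 @ bar 4 tick 0 v(1, 2): B4 above F4
  -> R4 @ bar 4 tick 0 v(0, 2): B3/F4 TT untreated
  -> R3 @ bar 4 tick 1 v(1, 2): B4 above F4
  -> R3 @ bar 4 tick 2 v(1, 2): B4 above F4
  -> R3 @ bar 4 tick 3 v(1, 2): B4 above F4
  -> R7 @ bar 5 tick 0 v(1,): B4->F4 leap 6st
  -> R1 @ bar 6 tick 0 v(0, 2): A3/A4 P8 -> G3/G4 P8 similar
  -> R8 @ bar 6 tick 0 v(0, 2): penult P8 not 3rd/6th
  -> R2 @ bar 7 tick 0 v(0, 1): G3/E4 M6 -> A3/A4 P8 similar
  -> R6 @ bar 7 tick 3 v(0, 2): closes on m3

(0, 0, R5, (0, 2))
(1, 0, R2, (1, 2))
(1, 0, R4, (0, 2))
(4, 0, R3, (1, 2))
(4, 0, R4, (0, 2))
(4, 1, R3, (1, 2))
(4, 2, R3, (1, 2))
(4, 3, R3, (1, 2))
(5, 0, R7, (1,))
(6, 0, R1, (0, 2))
(6, 0, R8, (0, 2))
(7, 0, R2, (0, 1))
(7, 3, R6, (0, 2))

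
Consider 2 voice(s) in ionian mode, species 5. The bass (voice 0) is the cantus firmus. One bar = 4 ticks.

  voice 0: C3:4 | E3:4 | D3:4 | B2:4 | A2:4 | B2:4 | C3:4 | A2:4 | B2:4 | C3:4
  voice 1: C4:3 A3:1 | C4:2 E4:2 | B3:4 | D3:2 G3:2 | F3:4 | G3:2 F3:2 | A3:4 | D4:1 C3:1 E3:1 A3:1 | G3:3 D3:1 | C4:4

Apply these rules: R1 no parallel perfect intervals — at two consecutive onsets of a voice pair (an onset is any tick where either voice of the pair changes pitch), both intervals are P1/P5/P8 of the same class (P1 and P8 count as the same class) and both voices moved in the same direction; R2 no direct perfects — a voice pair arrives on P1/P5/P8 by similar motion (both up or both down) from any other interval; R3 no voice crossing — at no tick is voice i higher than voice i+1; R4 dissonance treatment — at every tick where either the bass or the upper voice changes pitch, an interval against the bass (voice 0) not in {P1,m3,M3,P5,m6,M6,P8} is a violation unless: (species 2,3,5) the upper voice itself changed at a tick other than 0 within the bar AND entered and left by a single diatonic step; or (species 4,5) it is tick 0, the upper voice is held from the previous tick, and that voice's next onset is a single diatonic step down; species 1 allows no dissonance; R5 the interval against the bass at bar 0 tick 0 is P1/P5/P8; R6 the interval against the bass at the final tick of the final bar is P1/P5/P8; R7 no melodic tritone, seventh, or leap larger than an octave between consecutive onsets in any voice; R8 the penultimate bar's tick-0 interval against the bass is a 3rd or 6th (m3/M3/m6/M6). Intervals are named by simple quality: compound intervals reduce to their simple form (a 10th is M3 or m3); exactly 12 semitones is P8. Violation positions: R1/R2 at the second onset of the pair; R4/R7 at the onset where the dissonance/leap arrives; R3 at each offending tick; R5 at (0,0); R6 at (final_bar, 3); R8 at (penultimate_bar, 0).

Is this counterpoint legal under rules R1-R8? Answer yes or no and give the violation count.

bar 0: v0=C3 v1=C4 (P8)
bar 1: v0=E3 v1=C4 (m6)
bar 2: v0=D3 v1=B3 (M6)
bar 3: v0=B2 v1=D3 (m3)
bar 4: v0=A2 v1=F3 (m6)
bar 5: v0=B2 v1=G3 (m6)
bar 6: v0=C3 v1=A3 (M6)
bar 7: v0=A2 v1=D4 (P4)
bar 8: v0=B2 v1=G3 (m6)
bar 9: v0=C3 v1=C4 (P8)
  R4 @ bar5.2: B2/F3 TT untreated
  R4 @ bar7.0: A2/D4 P4 untreated
  R7 @ bar7.1: D4->C3 leap 14st
  R2 @ bar9.0: B2/D3 m3 -> C3/C4 P8 similar
  R7 @ bar9.0: D3->C4 leap 10st

No (5 violations)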